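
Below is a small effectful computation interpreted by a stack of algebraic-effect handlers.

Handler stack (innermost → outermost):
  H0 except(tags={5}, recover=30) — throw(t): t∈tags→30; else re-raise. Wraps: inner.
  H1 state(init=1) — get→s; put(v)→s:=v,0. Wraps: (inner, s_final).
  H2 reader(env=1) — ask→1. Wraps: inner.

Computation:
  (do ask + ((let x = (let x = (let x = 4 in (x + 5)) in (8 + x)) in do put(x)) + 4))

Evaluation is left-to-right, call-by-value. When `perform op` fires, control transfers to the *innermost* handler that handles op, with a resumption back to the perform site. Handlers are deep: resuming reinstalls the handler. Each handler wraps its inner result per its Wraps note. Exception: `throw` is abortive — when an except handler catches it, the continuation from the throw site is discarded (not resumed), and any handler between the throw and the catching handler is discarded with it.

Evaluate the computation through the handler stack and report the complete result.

Answer: (5, 17)

Evaluation trace:
ask @ H2 ⇒ 1
put(17) @ H1 ⇒ s:=17
H0 returns 5
H1 returns (5, 17)
H2 returns (5, 17)
= (5, 17)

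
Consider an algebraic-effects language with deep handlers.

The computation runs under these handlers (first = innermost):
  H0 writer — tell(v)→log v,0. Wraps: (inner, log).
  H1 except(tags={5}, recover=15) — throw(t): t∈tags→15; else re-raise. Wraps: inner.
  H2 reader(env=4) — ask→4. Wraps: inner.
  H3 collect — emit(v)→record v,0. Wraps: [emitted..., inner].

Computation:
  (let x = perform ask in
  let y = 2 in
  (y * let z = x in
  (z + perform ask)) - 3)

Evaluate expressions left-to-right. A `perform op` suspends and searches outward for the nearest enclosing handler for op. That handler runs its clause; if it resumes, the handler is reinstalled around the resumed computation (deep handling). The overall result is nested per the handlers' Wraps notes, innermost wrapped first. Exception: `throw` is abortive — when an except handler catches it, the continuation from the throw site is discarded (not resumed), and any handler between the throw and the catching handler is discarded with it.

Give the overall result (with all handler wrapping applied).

Working:
ask @ H2 ⇒ 4
ask @ H2 ⇒ 4
H0 returns (13, ())
H1 returns (13, ())
H2 returns (13, ())
H3 returns [(13, ())]
= [(13, ())]

Answer: [(13, ())]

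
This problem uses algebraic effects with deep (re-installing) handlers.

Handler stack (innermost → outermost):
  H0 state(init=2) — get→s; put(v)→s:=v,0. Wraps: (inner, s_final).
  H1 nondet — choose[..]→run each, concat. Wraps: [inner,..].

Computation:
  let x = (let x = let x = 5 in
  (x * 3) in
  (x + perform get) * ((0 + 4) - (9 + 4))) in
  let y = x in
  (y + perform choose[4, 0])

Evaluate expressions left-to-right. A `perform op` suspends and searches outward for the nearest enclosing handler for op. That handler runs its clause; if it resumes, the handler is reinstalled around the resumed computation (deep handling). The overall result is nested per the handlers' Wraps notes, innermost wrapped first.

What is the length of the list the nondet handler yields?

Answer: 2

Step-by-step:
get @ H0 ⇒ 2
choose[4, 0] @ H1
  branch[0] choose=4:
    H0 returns (-149, 2)
    H1 returns [(-149, 2)]
  branch[1] choose=0:
    H0 returns (-153, 2)
    H1 returns [(-153, 2)]
= [(-149, 2), (-153, 2)]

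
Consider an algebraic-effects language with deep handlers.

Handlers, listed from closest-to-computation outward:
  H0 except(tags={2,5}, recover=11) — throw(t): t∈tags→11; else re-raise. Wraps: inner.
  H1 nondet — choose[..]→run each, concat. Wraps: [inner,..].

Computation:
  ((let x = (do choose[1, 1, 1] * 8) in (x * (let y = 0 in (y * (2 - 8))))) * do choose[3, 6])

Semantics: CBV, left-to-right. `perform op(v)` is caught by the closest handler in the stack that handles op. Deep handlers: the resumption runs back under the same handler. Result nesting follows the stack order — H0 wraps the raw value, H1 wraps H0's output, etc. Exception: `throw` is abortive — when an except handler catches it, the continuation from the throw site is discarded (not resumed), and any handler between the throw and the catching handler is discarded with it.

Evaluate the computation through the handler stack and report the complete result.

Evaluation trace:
choose[1, 1, 1] @ H1
  branch[0] choose=1:
    choose[3, 6] @ H1
      branch[0] choose=3:
        H0 returns 0
        H1 returns [0]
      branch[1] choose=6:
        H0 returns 0
        H1 returns [0]
  branch[1] choose=1:
    choose[3, 6] @ H1
      branch[0] choose=3:
        H0 returns 0
        H1 returns [0]
      branch[1] choose=6:
        H0 returns 0
        H1 returns [0]
  branch[2] choose=1:
    choose[3, 6] @ H1
      branch[0] choose=3:
        H0 returns 0
        H1 returns [0]
      branch[1] choose=6:
        H0 returns 0
        H1 returns [0]
= [0, 0, 0, 0, 0, 0]

Answer: [0, 0, 0, 0, 0, 0]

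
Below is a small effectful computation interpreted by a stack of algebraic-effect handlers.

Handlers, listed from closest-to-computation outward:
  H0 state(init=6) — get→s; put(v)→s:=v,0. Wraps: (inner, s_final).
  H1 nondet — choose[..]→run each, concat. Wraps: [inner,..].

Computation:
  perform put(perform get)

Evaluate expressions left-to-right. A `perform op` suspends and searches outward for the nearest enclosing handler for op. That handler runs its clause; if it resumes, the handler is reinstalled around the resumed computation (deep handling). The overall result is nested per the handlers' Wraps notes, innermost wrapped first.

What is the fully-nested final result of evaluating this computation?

Answer: [(0, 6)]

Evaluation trace:
get @ H0 ⇒ 6
put(6) @ H0 ⇒ s:=6
H0 returns (0, 6)
H1 returns [(0, 6)]
= [(0, 6)]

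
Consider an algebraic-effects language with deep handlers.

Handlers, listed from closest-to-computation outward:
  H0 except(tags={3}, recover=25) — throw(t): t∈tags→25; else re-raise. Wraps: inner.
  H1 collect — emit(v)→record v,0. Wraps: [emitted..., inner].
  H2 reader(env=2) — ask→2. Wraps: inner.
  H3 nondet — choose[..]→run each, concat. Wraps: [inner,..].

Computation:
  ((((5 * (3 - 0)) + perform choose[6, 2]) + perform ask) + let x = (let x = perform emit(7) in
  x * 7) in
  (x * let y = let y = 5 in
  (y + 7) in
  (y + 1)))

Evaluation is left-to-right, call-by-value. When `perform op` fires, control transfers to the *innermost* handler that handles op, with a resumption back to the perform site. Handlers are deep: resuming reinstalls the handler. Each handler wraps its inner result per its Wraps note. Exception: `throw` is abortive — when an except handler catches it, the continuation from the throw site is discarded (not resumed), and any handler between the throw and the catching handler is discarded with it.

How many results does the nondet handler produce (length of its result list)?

Answer: 2

Evaluation trace:
choose[6, 2] @ H3
  branch[0] choose=6:
    ask @ H2 ⇒ 2
    emit(7) @ H1 ⇒ out+=7
    H0 returns 23
    H1 returns [7, 23]
    H2 returns [7, 23]
    H3 returns [[7, 23]]
  branch[1] choose=2:
    ask @ H2 ⇒ 2
    emit(7) @ H1 ⇒ out+=7
    H0 returns 19
    H1 returns [7, 19]
    H2 returns [7, 19]
    H3 returns [[7, 19]]
= [[7, 23], [7, 19]]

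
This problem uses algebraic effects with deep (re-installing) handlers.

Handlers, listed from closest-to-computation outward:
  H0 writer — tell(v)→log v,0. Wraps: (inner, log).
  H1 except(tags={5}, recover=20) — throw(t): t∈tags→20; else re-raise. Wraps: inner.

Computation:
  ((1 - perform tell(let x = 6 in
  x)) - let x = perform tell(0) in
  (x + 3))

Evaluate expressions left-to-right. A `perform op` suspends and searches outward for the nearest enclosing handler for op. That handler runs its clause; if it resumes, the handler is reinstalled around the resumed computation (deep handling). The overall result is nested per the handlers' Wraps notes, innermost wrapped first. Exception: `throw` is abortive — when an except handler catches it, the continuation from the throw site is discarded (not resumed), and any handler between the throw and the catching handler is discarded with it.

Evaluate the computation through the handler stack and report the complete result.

Step-by-step:
tell(6) @ H0 ⇒ log+=6
tell(0) @ H0 ⇒ log+=0
H0 returns (-2, (6, 0))
H1 returns (-2, (6, 0))
= (-2, (6, 0))

Answer: (-2, (6, 0))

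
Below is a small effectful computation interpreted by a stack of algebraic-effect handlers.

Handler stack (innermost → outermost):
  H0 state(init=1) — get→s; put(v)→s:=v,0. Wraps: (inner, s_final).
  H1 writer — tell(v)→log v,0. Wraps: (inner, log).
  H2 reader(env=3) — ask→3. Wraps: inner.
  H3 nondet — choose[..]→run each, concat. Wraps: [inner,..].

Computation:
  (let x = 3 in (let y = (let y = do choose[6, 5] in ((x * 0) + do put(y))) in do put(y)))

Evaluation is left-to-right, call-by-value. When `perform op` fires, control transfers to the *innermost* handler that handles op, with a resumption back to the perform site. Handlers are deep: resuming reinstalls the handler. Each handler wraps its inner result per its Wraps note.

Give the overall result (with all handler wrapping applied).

Step-by-step:
choose[6, 5] @ H3
  branch[0] choose=6:
    put(6) @ H0 ⇒ s:=6
    put(0) @ H0 ⇒ s:=0
    H0 returns (0, 0)
    H1 returns ((0, 0), ())
    H2 returns ((0, 0), ())
    H3 returns [((0, 0), ())]
  branch[1] choose=5:
    put(5) @ H0 ⇒ s:=5
    put(0) @ H0 ⇒ s:=0
    H0 returns (0, 0)
    H1 returns ((0, 0), ())
    H2 returns ((0, 0), ())
    H3 returns [((0, 0), ())]
= [((0, 0), ()), ((0, 0), ())]

Answer: [((0, 0), ()), ((0, 0), ())]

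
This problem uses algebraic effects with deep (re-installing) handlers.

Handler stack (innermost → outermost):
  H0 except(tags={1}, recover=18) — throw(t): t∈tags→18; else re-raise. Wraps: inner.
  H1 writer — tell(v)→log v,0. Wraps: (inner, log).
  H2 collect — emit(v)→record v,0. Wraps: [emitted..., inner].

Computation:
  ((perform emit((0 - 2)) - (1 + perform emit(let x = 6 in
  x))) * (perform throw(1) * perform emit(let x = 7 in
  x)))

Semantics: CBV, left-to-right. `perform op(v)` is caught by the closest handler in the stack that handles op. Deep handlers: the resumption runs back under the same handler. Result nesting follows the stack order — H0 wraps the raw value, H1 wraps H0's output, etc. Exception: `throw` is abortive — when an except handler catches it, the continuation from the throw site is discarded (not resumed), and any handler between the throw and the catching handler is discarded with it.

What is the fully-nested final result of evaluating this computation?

Evaluation trace:
emit(-2) @ H2 ⇒ out+=-2
emit(6) @ H2 ⇒ out+=6
throw(1) @ H0 caught ⇒ 18
H1 returns (18, ())
H2 returns [-2, 6, (18, ())]
= [-2, 6, (18, ())]

Answer: [-2, 6, (18, ())]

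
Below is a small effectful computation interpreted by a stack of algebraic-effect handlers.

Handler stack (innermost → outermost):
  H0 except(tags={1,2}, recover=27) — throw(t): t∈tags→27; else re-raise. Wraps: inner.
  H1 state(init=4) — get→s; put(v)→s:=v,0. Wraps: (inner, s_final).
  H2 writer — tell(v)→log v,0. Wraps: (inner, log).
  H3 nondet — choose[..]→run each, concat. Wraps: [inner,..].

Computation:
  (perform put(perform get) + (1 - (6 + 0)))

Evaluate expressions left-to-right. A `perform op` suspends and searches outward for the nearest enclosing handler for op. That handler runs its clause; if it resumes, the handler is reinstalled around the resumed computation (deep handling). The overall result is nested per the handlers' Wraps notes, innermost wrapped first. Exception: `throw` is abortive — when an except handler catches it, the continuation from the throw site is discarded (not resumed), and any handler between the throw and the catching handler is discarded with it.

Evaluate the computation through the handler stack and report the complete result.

Evaluation trace:
get @ H1 ⇒ 4
put(4) @ H1 ⇒ s:=4
H0 returns -5
H1 returns (-5, 4)
H2 returns ((-5, 4), ())
H3 returns [((-5, 4), ())]
= [((-5, 4), ())]

Answer: [((-5, 4), ())]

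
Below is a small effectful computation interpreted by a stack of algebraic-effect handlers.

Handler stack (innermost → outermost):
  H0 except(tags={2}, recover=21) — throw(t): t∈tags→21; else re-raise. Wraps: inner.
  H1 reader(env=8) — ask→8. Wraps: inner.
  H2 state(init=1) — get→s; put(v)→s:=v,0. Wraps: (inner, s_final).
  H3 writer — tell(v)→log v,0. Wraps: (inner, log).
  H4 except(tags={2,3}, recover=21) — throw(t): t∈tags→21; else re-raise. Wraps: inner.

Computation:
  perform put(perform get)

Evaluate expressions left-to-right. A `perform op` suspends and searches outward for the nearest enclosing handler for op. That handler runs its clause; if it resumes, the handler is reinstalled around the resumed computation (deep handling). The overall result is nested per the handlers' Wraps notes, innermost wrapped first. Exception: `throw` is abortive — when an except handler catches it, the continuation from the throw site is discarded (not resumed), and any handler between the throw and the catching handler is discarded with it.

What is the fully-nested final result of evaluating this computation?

Answer: ((0, 1), ())

Step-by-step:
get @ H2 ⇒ 1
put(1) @ H2 ⇒ s:=1
H0 returns 0
H1 returns 0
H2 returns (0, 1)
H3 returns ((0, 1), ())
H4 returns ((0, 1), ())
= ((0, 1), ())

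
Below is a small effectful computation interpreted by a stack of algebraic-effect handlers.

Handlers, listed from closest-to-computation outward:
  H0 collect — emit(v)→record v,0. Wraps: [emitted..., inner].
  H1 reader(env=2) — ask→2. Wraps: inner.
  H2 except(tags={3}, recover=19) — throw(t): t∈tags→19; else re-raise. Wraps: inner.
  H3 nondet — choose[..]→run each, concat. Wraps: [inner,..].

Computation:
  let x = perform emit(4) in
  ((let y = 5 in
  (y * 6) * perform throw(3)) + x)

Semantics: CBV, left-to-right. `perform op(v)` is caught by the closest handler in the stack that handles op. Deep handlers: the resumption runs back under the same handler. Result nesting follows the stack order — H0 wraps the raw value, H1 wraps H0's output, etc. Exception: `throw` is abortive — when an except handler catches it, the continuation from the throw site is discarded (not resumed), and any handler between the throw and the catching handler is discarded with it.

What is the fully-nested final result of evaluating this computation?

Answer: [19]

Step-by-step:
emit(4) @ H0 ⇒ out+=4
throw(3) @ H2 caught ⇒ 19
H3 returns [19]
= [19]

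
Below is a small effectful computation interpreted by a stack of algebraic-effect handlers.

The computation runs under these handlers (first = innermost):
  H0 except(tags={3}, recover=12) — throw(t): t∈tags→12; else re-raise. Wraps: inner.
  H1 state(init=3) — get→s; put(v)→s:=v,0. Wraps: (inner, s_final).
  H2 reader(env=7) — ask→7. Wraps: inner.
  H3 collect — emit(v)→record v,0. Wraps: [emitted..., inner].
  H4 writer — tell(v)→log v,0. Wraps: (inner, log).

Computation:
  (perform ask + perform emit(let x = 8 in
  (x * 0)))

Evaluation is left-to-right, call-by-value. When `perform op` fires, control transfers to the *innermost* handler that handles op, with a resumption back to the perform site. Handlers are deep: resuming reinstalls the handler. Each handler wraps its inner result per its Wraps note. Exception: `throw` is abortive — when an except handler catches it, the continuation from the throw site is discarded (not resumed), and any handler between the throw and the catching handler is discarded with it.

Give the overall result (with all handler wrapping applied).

Step-by-step:
ask @ H2 ⇒ 7
emit(0) @ H3 ⇒ out+=0
H0 returns 7
H1 returns (7, 3)
H2 returns (7, 3)
H3 returns [0, (7, 3)]
H4 returns ([0, (7, 3)], ())
= ([0, (7, 3)], ())

Answer: ([0, (7, 3)], ())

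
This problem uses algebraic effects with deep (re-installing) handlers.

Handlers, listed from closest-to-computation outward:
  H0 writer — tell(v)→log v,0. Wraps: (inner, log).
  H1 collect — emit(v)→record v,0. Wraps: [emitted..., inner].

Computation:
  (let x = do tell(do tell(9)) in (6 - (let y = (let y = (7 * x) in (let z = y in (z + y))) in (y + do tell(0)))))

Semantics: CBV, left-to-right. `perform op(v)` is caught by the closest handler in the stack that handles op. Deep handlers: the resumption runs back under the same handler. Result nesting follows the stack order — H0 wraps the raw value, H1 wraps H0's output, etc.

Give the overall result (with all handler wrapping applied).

Answer: [(6, (9, 0, 0))]

Step-by-step:
tell(9) @ H0 ⇒ log+=9
tell(0) @ H0 ⇒ log+=0
tell(0) @ H0 ⇒ log+=0
H0 returns (6, (9, 0, 0))
H1 returns [(6, (9, 0, 0))]
= [(6, (9, 0, 0))]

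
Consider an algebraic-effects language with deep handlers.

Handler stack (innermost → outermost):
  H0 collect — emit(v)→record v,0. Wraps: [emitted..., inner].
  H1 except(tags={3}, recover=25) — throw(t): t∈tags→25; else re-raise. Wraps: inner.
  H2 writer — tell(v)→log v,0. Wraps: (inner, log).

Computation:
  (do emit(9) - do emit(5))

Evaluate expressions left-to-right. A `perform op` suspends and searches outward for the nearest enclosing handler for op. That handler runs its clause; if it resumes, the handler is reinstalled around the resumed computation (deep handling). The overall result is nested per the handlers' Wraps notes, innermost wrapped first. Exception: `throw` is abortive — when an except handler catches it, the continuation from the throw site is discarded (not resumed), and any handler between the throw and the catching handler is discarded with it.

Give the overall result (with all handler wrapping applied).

Answer: ([9, 5, 0], ())

Evaluation trace:
emit(9) @ H0 ⇒ out+=9
emit(5) @ H0 ⇒ out+=5
H0 returns [9, 5, 0]
H1 returns [9, 5, 0]
H2 returns ([9, 5, 0], ())
= ([9, 5, 0], ())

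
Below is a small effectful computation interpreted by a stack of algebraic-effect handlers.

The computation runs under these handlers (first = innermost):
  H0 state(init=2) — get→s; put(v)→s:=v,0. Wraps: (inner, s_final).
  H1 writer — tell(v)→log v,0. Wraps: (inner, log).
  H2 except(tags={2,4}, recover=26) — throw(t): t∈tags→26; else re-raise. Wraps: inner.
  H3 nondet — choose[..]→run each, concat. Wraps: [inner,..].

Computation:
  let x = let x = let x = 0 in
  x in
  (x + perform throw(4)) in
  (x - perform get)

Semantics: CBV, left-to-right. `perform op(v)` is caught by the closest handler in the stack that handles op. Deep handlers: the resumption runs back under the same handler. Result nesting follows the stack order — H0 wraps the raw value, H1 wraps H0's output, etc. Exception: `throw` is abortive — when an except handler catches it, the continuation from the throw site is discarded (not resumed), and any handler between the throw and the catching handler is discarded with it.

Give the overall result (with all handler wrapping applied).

Evaluation trace:
throw(4) @ H2 caught ⇒ 26
H3 returns [26]
= [26]

Answer: [26]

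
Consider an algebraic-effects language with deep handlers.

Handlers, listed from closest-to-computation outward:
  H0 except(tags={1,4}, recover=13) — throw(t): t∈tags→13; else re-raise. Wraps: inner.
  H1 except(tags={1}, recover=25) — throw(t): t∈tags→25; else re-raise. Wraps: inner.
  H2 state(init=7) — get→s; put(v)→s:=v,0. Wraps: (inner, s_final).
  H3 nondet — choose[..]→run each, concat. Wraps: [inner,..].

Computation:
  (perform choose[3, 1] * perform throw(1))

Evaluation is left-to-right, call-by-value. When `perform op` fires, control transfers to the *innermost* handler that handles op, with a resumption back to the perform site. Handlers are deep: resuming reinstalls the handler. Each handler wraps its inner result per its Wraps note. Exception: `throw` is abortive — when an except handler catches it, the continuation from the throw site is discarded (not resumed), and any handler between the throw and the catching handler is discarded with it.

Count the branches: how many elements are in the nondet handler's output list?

Answer: 2

Evaluation trace:
choose[3, 1] @ H3
  branch[0] choose=3:
    throw(1) @ H0 caught ⇒ 13
    H1 returns 13
    H2 returns (13, 7)
    H3 returns [(13, 7)]
  branch[1] choose=1:
    throw(1) @ H0 caught ⇒ 13
    H1 returns 13
    H2 returns (13, 7)
    H3 returns [(13, 7)]
= [(13, 7), (13, 7)]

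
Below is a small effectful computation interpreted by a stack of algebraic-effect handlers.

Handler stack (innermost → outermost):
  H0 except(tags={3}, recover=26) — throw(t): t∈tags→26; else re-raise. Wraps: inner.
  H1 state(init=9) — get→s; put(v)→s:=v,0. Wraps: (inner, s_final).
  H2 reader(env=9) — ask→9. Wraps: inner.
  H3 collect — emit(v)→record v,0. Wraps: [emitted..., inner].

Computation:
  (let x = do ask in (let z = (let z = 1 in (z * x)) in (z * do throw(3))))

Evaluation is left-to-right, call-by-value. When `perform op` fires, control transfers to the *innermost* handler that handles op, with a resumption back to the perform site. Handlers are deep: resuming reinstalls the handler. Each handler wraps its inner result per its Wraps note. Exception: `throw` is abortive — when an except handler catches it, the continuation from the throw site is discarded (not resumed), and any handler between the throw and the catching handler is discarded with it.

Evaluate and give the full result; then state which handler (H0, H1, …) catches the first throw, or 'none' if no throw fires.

Evaluation trace:
ask @ H2 ⇒ 9
throw(3) @ H0 caught ⇒ 26
H1 returns (26, 9)
H2 returns (26, 9)
H3 returns [(26, 9)]
= [(26, 9)]

Answer: [(26, 9)] ; first throw caught by: H0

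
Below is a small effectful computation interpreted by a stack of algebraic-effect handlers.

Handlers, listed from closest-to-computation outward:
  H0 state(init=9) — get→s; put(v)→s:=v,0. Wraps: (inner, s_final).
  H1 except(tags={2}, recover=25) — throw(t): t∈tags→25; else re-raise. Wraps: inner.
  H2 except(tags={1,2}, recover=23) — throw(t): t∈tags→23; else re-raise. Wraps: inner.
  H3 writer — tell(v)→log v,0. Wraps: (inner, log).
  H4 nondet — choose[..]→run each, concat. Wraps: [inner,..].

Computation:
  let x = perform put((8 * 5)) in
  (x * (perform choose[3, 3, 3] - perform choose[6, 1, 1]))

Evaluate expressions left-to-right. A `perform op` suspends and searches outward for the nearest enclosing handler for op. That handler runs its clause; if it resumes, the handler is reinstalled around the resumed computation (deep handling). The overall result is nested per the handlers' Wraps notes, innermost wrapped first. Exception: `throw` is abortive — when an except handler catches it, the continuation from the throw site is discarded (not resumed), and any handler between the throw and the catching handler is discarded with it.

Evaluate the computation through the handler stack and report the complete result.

Evaluation trace:
put(40) @ H0 ⇒ s:=40
choose[3, 3, 3] @ H4
  branch[0] choose=3:
    choose[6, 1, 1] @ H4
      branch[0] choose=6:
        H0 returns (0, 40)
        H1 returns (0, 40)
        H2 returns (0, 40)
        H3 returns ((0, 40), ())
        H4 returns [((0, 40), ())]
      branch[1] choose=1:
        H0 returns (0, 40)
        H1 returns (0, 40)
        H2 returns (0, 40)
        H3 returns ((0, 40), ())
        H4 returns [((0, 40), ())]
      branch[2] choose=1:
        H0 returns (0, 40)
        H1 returns (0, 40)
        H2 returns (0, 40)
        H3 returns ((0, 40), ())
        H4 returns [((0, 40), ())]
  branch[1] choose=3:
    choose[6, 1, 1] @ H4
      branch[0] choose=6:
        H0 returns (0, 40)
        H1 returns (0, 40)
        H2 returns (0, 40)
        H3 returns ((0, 40), ())
        H4 returns [((0, 40), ())]
      branch[1] choose=1:
        H0 returns (0, 40)
        H1 returns (0, 40)
        H2 returns (0, 40)
        H3 returns ((0, 40), ())
        H4 returns [((0, 40), ())]
      branch[2] choose=1:
        H0 returns (0, 40)
        H1 returns (0, 40)
        H2 returns (0, 40)
        H3 returns ((0, 40), ())
        H4 returns [((0, 40), ())]
  branch[2] choose=3:
    choose[6, 1, 1] @ H4
      branch[0] choose=6:
        H0 returns (0, 40)
        H1 returns (0, 40)
        H2 returns (0, 40)
        H3 returns ((0, 40), ())
        H4 returns [((0, 40), ())]
      branch[1] choose=1:
        H0 returns (0, 40)
        H1 returns (0, 40)
        H2 returns (0, 40)
        H3 returns ((0, 40), ())
        H4 returns [((0, 40), ())]
      branch[2] choose=1:
        H0 returns (0, 40)
        H1 returns (0, 40)
        H2 returns (0, 40)
        H3 returns ((0, 40), ())
        H4 returns [((0, 40), ())]
= [((0, 40), ()), ((0, 40), ()), ((0, 40), ()), ((0, 40), ()), ((0, 40), ()), ((0, 40), ()), ((0, 40), ()), ((0, 40), ()), ((0, 40), ())]

Answer: [((0, 40), ()), ((0, 40), ()), ((0, 40), ()), ((0, 40), ()), ((0, 40), ()), ((0, 40), ()), ((0, 40), ()), ((0, 40), ()), ((0, 40), ())]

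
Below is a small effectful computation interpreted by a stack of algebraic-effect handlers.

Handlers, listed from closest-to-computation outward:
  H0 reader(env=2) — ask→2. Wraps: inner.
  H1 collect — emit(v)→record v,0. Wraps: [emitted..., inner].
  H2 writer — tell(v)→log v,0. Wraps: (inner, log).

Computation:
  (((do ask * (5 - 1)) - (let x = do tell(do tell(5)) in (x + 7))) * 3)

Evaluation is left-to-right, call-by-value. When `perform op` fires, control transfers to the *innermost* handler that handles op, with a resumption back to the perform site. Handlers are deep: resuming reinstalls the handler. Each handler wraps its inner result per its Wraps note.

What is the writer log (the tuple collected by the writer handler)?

Answer: (5, 0)

Working:
ask @ H0 ⇒ 2
tell(5) @ H2 ⇒ log+=5
tell(0) @ H2 ⇒ log+=0
H0 returns 3
H1 returns [3]
H2 returns ([3], (5, 0))
= ([3], (5, 0))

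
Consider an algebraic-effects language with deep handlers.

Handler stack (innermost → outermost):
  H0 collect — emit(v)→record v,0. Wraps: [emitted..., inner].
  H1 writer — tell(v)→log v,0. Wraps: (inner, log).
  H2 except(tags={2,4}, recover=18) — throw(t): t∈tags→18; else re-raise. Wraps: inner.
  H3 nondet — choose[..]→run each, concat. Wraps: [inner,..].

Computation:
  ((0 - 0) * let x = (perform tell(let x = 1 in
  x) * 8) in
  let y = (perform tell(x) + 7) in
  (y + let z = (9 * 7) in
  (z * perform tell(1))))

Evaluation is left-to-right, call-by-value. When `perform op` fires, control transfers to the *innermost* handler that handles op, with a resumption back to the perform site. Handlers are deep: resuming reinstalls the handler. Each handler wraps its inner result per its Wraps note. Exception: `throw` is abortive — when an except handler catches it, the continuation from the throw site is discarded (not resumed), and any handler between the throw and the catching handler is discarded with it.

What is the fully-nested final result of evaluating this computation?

Answer: [([0], (1, 0, 1))]

Working:
tell(1) @ H1 ⇒ log+=1
tell(0) @ H1 ⇒ log+=0
tell(1) @ H1 ⇒ log+=1
H0 returns [0]
H1 returns ([0], (1, 0, 1))
H2 returns ([0], (1, 0, 1))
H3 returns [([0], (1, 0, 1))]
= [([0], (1, 0, 1))]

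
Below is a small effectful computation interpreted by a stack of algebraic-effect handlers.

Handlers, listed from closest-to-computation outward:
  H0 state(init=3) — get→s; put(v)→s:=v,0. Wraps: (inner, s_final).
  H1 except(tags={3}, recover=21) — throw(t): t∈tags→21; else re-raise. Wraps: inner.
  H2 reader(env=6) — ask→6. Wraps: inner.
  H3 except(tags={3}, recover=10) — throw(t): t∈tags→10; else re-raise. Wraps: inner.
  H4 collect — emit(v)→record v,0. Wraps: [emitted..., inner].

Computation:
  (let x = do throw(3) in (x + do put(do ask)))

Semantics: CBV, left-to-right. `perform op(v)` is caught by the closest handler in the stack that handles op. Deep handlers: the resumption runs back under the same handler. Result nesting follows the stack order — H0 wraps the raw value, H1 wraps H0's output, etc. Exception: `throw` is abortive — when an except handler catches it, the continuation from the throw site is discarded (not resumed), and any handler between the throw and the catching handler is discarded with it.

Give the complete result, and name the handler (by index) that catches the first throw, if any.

Answer: [21] ; first throw caught by: H1

Step-by-step:
throw(3) @ H1 caught ⇒ 21
H2 returns 21
H3 returns 21
H4 returns [21]
= [21]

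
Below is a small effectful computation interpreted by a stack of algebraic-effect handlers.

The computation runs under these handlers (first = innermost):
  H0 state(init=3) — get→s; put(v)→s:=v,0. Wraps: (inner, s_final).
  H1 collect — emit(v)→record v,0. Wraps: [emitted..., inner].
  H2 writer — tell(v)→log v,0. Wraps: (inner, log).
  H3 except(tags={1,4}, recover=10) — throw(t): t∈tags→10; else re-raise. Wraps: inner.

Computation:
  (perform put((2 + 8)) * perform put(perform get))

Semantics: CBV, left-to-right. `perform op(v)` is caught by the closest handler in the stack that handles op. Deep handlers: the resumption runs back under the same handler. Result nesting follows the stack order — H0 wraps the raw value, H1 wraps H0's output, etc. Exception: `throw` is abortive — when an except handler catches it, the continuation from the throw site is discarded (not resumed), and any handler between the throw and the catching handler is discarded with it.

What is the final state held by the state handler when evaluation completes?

Answer: 10

Working:
put(10) @ H0 ⇒ s:=10
get @ H0 ⇒ 10
put(10) @ H0 ⇒ s:=10
H0 returns (0, 10)
H1 returns [(0, 10)]
H2 returns ([(0, 10)], ())
H3 returns ([(0, 10)], ())
= ([(0, 10)], ())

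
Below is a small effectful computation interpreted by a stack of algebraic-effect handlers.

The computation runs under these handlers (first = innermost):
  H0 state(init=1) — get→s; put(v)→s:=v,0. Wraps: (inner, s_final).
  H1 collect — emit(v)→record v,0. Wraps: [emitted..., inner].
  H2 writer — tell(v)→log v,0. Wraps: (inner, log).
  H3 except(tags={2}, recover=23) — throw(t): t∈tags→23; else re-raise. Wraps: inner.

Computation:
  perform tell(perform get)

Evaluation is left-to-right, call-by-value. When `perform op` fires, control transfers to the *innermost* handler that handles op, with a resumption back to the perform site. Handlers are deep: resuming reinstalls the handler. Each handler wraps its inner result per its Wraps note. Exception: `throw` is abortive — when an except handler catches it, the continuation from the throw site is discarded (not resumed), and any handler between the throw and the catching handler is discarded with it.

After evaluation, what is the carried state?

Answer: 1

Step-by-step:
get @ H0 ⇒ 1
tell(1) @ H2 ⇒ log+=1
H0 returns (0, 1)
H1 returns [(0, 1)]
H2 returns ([(0, 1)], (1))
H3 returns ([(0, 1)], (1))
= ([(0, 1)], (1))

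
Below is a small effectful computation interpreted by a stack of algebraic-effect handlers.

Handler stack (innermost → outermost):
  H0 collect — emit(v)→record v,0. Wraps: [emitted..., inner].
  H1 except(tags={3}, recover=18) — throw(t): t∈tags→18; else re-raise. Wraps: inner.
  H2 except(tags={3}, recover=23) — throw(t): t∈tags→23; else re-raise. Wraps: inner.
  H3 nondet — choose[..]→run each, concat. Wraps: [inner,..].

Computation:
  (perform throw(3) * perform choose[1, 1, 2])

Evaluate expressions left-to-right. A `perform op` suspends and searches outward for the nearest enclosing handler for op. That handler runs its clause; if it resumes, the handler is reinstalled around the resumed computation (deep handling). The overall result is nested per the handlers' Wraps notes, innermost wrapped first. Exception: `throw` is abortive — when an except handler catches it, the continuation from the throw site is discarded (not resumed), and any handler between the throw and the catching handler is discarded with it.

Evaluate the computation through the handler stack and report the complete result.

Answer: [18]

Step-by-step:
throw(3) @ H1 caught ⇒ 18
H2 returns 18
H3 returns [18]
= [18]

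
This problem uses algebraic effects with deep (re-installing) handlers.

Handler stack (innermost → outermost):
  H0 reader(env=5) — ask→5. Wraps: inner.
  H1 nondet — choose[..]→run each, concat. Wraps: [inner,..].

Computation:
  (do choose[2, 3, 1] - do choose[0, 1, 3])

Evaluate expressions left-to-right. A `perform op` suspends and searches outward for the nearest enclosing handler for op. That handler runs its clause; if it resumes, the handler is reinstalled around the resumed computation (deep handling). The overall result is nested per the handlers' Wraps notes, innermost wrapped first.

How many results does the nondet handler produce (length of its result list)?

Step-by-step:
choose[2, 3, 1] @ H1
  branch[0] choose=2:
    choose[0, 1, 3] @ H1
      branch[0] choose=0:
        H0 returns 2
        H1 returns [2]
      branch[1] choose=1:
        H0 returns 1
        H1 returns [1]
      branch[2] choose=3:
        H0 returns -1
        H1 returns [-1]
  branch[1] choose=3:
    choose[0, 1, 3] @ H1
      branch[0] choose=0:
        H0 returns 3
        H1 returns [3]
      branch[1] choose=1:
        H0 returns 2
        H1 returns [2]
      branch[2] choose=3:
        H0 returns 0
        H1 returns [0]
  branch[2] choose=1:
    choose[0, 1, 3] @ H1
      branch[0] choose=0:
        H0 returns 1
        H1 returns [1]
      branch[1] choose=1:
        H0 returns 0
        H1 returns [0]
      branch[2] choose=3:
        H0 returns -2
        H1 returns [-2]
= [2, 1, -1, 3, 2, 0, 1, 0, -2]

Answer: 9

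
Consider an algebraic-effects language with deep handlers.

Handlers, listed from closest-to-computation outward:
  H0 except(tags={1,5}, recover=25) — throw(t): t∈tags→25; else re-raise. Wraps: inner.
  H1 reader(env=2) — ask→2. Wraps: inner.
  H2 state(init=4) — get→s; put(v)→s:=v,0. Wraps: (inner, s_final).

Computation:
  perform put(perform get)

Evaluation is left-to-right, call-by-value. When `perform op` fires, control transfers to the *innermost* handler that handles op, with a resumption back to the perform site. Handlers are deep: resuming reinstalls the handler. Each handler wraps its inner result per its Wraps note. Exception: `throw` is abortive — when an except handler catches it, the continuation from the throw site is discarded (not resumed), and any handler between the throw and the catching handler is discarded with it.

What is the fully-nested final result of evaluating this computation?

Step-by-step:
get @ H2 ⇒ 4
put(4) @ H2 ⇒ s:=4
H0 returns 0
H1 returns 0
H2 returns (0, 4)
= (0, 4)

Answer: (0, 4)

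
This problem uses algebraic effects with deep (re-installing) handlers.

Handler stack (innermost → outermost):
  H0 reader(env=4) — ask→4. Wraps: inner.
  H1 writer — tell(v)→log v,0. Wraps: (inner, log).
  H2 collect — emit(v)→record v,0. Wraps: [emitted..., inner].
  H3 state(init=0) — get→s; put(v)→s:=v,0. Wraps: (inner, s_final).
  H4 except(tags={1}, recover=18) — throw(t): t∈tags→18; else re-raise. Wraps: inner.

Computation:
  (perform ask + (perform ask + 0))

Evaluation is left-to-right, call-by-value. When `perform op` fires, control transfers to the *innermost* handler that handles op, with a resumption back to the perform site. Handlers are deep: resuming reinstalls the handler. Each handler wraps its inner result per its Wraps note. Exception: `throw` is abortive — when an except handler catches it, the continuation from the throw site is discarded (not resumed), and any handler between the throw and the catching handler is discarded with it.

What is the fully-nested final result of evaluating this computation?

Answer: ([(8, ())], 0)

Step-by-step:
ask @ H0 ⇒ 4
ask @ H0 ⇒ 4
H0 returns 8
H1 returns (8, ())
H2 returns [(8, ())]
H3 returns ([(8, ())], 0)
H4 returns ([(8, ())], 0)
= ([(8, ())], 0)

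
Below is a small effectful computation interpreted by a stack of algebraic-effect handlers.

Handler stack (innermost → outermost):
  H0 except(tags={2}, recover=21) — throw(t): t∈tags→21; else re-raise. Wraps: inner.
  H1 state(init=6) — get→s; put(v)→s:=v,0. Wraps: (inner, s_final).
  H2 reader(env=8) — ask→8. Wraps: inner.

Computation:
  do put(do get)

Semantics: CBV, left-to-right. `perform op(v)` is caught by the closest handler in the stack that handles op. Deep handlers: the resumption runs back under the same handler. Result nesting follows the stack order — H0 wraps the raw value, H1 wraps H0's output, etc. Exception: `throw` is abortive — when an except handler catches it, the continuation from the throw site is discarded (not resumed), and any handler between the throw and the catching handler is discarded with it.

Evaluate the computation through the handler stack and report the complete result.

Working:
get @ H1 ⇒ 6
put(6) @ H1 ⇒ s:=6
H0 returns 0
H1 returns (0, 6)
H2 returns (0, 6)
= (0, 6)

Answer: (0, 6)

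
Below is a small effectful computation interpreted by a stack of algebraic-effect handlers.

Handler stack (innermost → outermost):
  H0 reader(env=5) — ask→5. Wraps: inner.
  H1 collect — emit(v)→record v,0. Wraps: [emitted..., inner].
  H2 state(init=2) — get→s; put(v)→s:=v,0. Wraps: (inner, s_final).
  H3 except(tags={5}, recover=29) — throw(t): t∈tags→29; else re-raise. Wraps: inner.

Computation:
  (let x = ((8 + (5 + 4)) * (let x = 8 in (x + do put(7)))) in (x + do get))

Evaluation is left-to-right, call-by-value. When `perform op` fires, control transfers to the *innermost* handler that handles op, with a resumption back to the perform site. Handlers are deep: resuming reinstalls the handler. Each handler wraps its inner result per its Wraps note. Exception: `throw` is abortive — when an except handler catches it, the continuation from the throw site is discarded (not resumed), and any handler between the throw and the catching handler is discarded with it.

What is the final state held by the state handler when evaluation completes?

Answer: 7

Evaluation trace:
put(7) @ H2 ⇒ s:=7
get @ H2 ⇒ 7
H0 returns 143
H1 returns [143]
H2 returns ([143], 7)
H3 returns ([143], 7)
= ([143], 7)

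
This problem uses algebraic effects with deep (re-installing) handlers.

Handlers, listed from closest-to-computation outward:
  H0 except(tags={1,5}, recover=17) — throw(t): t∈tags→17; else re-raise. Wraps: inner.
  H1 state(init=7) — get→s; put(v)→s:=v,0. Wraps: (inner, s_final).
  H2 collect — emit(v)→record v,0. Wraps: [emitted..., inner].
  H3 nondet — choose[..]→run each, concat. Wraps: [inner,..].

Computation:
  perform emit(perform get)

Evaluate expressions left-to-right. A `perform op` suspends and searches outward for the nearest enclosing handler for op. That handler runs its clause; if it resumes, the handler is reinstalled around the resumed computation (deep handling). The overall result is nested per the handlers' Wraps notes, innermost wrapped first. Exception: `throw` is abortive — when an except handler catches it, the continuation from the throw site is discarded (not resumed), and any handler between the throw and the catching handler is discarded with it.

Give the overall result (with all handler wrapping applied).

Evaluation trace:
get @ H1 ⇒ 7
emit(7) @ H2 ⇒ out+=7
H0 returns 0
H1 returns (0, 7)
H2 returns [7, (0, 7)]
H3 returns [[7, (0, 7)]]
= [[7, (0, 7)]]

Answer: [[7, (0, 7)]]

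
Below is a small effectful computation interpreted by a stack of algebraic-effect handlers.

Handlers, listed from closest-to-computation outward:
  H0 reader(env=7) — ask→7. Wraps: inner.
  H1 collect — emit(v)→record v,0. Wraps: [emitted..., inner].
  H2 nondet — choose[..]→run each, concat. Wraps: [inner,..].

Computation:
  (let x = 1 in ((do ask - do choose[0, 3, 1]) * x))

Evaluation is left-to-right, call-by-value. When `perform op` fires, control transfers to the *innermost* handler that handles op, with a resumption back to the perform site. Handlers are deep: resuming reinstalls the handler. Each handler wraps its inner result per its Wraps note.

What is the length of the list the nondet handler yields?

Evaluation trace:
ask @ H0 ⇒ 7
choose[0, 3, 1] @ H2
  branch[0] choose=0:
    H0 returns 7
    H1 returns [7]
    H2 returns [[7]]
  branch[1] choose=3:
    H0 returns 4
    H1 returns [4]
    H2 returns [[4]]
  branch[2] choose=1:
    H0 returns 6
    H1 returns [6]
    H2 returns [[6]]
= [[7], [4], [6]]

Answer: 3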